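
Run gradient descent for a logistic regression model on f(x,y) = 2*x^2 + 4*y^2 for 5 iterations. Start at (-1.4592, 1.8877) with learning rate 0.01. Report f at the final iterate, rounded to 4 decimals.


Gradient descent on f(x,y) = 2*x^2 + 4*y^2.
Starting point: (-1.4592, 1.8877), alpha = 0.01
Step 1: grad_x = 2*2*-1.4592 = -5.8368, grad_y = 2*4*1.8877 = 15.1016
  x_1 = -1.4592 - 0.01*-5.8368 = -1.4008
  y_1 = 1.8877 - 0.01*15.1016 = 1.7367
Step 2: grad_x = 2*2*-1.4008 = -5.6033, grad_y = 2*4*1.7367 = 13.8935
  x_2 = -1.4008 - 0.01*-5.6033 = -1.3448
  y_2 = 1.7367 - 0.01*13.8935 = 1.5977
Step 3: grad_x = 2*2*-1.3448 = -5.3792, grad_y = 2*4*1.5977 = 12.782
  x_3 = -1.3448 - 0.01*-5.3792 = -1.291
  y_3 = 1.5977 - 0.01*12.782 = 1.4699
Step 4: grad_x = 2*2*-1.291 = -5.164, grad_y = 2*4*1.4699 = 11.7594
  x_4 = -1.291 - 0.01*-5.164 = -1.2394
  y_4 = 1.4699 - 0.01*11.7594 = 1.3523
Step 5: grad_x = 2*2*-1.2394 = -4.9575, grad_y = 2*4*1.3523 = 10.8187
  x_5 = -1.2394 - 0.01*-4.9575 = -1.1898
  y_5 = 1.3523 - 0.01*10.8187 = 1.2441
f(-1.1898, 1.2441) = 2*(-1.1898)^2 + 4*1.2441^2 = 9.0228


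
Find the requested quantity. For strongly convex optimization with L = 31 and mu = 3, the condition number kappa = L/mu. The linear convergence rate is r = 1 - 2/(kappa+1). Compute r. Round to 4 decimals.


Step 1: Compute the condition number.
kappa = L/mu = 31/3 = 10.3333
Step 2: Compute the convergence rate.
r = 1 - 2/(kappa + 1) = 1 - 2*mu/(L + mu) = (L - mu)/(L + mu) = 28/34 = 0.8235


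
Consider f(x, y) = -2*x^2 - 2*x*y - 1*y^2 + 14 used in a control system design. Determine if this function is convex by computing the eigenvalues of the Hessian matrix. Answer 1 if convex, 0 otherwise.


The Hessian of f(x,y) = -2*x^2 - 2*x*y - 1*y^2 + 14 is:
H = [[-4, -2], [-2, -2]]
Trace = -4 - 2 = -6
Determinant = -4*-2 - (-2)^2 = 4
Discriminant = (-6)^2 - 4*4 = 20.0
Eigenvalues: lambda_1 = -5.2361, lambda_2 = -0.7639
The function is not convex.

0


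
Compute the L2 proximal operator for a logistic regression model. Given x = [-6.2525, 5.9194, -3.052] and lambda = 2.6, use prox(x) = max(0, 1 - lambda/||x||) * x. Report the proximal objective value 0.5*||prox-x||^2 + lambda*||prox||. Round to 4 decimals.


Step 1: Compute ||x||.
||x|| = 9.135
Step 2: Compute scaling factor.
scale = max(0, 1 - 2.6/9.135) = 0.7154
Step 3: prox(x) = [-4.4729, 4.2346, -2.1833]
||prox(x)|| = 6.535
Step 4: Proximal objective.
0.5*||prox-x||^2 = 3.38
lambda*||prox|| = 16.991
Total = 20.3709


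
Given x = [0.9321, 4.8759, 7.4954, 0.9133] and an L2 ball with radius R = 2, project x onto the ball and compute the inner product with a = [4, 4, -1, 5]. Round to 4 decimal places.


Step 1: Compute ||x|| (intermediates to 6 decimals).
||x|| = sqrt(0.9321^2 + 4.8759^2 + 7.4954^2 + 0.9133^2) = 9.036501
Step 2: Project.
Since ||x|| > R, scale = R/||x|| = 2/9.036501 = 0.221325, proj(x) = scale * x
proj(x) = [0.206297, 1.079159, 1.658919, 0.202136]
Step 3: Dot product.
a^T * proj(x) = 4*0.206297 + 4*1.079159 - 1*1.658919 + 5*0.202136 = 4.4936


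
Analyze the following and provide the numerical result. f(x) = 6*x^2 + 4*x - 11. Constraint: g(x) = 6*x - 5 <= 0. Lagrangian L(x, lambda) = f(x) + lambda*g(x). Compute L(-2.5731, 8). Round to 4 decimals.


Step 1: Evaluate f(x).
f(-2.5731) = 6*(-2.5731)^2 + 4*(-2.5731) - 11 = 18.4327
Step 2: Evaluate g(x).
g(-2.5731) = 6*-2.5731 - 5 = -20.4386
Step 3: Compute Lagrangian.
L = 18.4327 + 8*-20.4386 = -145.0761


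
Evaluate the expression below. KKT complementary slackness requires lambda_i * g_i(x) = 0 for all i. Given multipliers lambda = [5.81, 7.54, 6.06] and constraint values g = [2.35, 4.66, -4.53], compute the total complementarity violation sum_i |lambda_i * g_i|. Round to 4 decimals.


KKT complementary slackness check:
lambda_1 * g_1 = 5.81 * 2.35 = 13.6535
lambda_2 * g_2 = 7.54 * 4.66 = 35.1364
lambda_3 * g_3 = 6.06 * -4.53 = -27.4518
Total violation = 13.6535 + 35.1364 + 27.4518 = 76.2417


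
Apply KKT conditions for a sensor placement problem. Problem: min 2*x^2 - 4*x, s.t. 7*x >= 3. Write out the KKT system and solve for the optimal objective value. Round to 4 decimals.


Step 1: Try lambda = 0 (constraint inactive).
Stationarity: 2*2*x - 4 = 0
x* = 4/(2*2) = 1.0
Check constraint: 7*1.0 = 7.0 >= 3 -- satisfied.
Step 2: Compute optimal value.
f(x*) = 2*1.0^2 - 4*1.0 = -2.0


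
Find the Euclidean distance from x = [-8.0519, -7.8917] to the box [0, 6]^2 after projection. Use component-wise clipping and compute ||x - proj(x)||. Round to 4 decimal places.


Project each component onto [0, 6].
clip(-8.0519) = 0.0, clip(-7.8917) = 0.0
Projection = [0.0, 0.0]
Squared diffs: [64.8331, 62.2789]
Distance = sqrt(127.112) = 11.2744


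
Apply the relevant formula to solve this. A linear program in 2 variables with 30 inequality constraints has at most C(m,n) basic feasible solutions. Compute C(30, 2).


Each vertex corresponds to some choice of n active constraints out of m, so the number of vertices is at most C(m, n) = m! / (n!(m-n)!).
m = 30, n = 2
Numerator: 30 * 29
Denominator: 2! = 2
C(30, 2) = 435


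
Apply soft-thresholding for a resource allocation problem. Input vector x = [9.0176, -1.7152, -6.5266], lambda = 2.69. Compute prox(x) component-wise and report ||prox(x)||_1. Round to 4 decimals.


Soft-thresholding with lambda = 2.69:
prox(9.0176) = sign(9.0176)*max(|9.0176| - 2.69, 0) = 6.3276
prox(-1.7152) = sign(-1.7152)*max(|-1.7152| - 2.69, 0) = 0.0
prox(-6.5266) = sign(-6.5266)*max(|-6.5266| - 2.69, 0) = -3.8366
prox(x) = [6.3276, 0.0, -3.8366]
||prox(x)||_1 = 6.3276 + 0.0 + 3.8366 = 10.1642


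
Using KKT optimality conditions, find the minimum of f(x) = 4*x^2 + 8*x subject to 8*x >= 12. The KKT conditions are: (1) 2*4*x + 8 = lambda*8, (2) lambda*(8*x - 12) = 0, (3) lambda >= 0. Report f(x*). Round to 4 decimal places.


Step 1: Try lambda = 0 (constraint inactive).
x_unc = -8/(2*4) = -1.0
Check: 8*-1.0 = -8.0 < 12 -- violated!
Step 2: Constraint must be active: 8*x = 12
x* = 12/8 = 1.5
lambda = (2*4*1.5 + 8)/8 = 2.5
Step 3: Compute optimal value.
f(x*) = 4*1.5^2 + 8*1.5 = 21.0


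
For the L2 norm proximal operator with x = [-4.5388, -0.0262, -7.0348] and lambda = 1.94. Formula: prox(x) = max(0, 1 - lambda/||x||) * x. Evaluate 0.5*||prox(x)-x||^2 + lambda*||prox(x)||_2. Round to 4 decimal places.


Step 1: Compute ||x||.
||x|| = 8.372
Step 2: Compute scaling factor.
scale = max(0, 1 - 1.94/8.372) = 0.7683
Step 3: prox(x) = [-3.487, -0.0201, -5.4047]
||prox(x)|| = 6.432
Step 4: Proximal objective.
0.5*||prox-x||^2 = 1.8818
lambda*||prox|| = 12.4781
Total = 14.3598


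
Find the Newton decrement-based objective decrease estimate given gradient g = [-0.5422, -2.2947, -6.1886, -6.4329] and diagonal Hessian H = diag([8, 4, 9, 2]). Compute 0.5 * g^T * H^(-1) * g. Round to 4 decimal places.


Step 1: H is diagonal, so H^(-1) * g = [-0.0678, -0.5737, -0.6876, -3.2165].
Step 2: g^T H^(-1) g = sum_i g_i^2 / H_ii
  = (-0.5422)^2/8 + (-2.2947)^2/4 + (-6.1886)^2/9 + (-6.4329)^2/2
  = 0.0367 + 1.3164 + 4.2554 + 20.6911 = 26.2997
Step 3: Objective decrease = 0.5 * g^T H^(-1) g = 13.1498


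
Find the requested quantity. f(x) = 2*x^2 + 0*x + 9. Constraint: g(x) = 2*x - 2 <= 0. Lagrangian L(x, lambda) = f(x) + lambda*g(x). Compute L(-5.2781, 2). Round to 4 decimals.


Step 1: Evaluate f(x).
f(-5.2781) = 2*(-5.2781)^2 + 0*(-5.2781) + 9 = 64.7167
Step 2: Evaluate g(x).
g(-5.2781) = 2*-5.2781 - 2 = -12.5562
Step 3: Compute Lagrangian.
L = 64.7167 + 2*-12.5562 = 39.6043


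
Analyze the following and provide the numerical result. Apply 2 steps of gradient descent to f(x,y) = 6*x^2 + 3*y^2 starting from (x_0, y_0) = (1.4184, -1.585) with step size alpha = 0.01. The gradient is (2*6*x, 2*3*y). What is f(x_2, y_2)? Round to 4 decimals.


Gradient descent on f(x,y) = 6*x^2 + 3*y^2.
Starting point: (1.4184, -1.585), alpha = 0.01
Step 1: grad_x = 2*6*1.4184 = 17.0208, grad_y = 2*3*-1.585 = -9.51
  x_1 = 1.4184 - 0.01*17.0208 = 1.2482
  y_1 = -1.585 - 0.01*-9.51 = -1.4899
Step 2: grad_x = 2*6*1.2482 = 14.9783, grad_y = 2*3*-1.4899 = -8.9394
  x_2 = 1.2482 - 0.01*14.9783 = 1.0984
  y_2 = -1.4899 - 0.01*-8.9394 = -1.4005
f(1.0984, -1.4005) = 6*1.0984^2 + 3*(-1.4005)^2 = 13.1233


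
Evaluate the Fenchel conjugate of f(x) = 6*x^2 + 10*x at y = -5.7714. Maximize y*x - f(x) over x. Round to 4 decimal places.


f*(y) = sup_x {y*x - a*x^2 - b*x} = sup_x {(y-b)*x - a*x^2}
FOC: (y - b) - 2a*x = 0 => x* = (y - b)/(2a)
x* = (-5.7714 - 10)/(2*6) = -1.3143
f*(-5.7714) = (y-b)^2/(4a) = (-5.7714 - 10)^2/(4*6)
= 248.7371/24 = 10.364


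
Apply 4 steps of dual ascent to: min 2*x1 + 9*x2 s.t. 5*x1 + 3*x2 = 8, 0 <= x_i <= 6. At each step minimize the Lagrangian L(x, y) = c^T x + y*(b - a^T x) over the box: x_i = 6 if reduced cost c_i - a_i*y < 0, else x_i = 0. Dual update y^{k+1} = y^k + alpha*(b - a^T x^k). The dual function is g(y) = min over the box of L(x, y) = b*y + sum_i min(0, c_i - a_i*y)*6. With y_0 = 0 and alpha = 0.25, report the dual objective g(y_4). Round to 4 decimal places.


Dual ascent for LP: min 2*x1 + 9*x2, 5*x1 + 3*x2 = 8, 0 <= x_i <= 6
Step 1: y^k = 0.0, reduced costs: (2.0, 9.0)
  x^k = (0.0, 0.0), subgradient = b - a^T x = 8.0
  y^{k+1} = 0.0 + 0.25*8.0 = 2.0
Step 2: y^k = 2.0, reduced costs: (-8.0, 3.0)
  x^k = (6.0, 0.0), subgradient = b - a^T x = -22.0
  y^{k+1} = 2.0 + 0.25*-22.0 = -3.5
Step 3: y^k = -3.5, reduced costs: (19.5, 19.5)
  x^k = (0.0, 0.0), subgradient = b - a^T x = 8.0
  y^{k+1} = -3.5 + 0.25*8.0 = -1.5
Step 4: y^k = -1.5, reduced costs: (9.5, 13.5)
  x^k = (0.0, 0.0), subgradient = b - a^T x = 8.0
  y^{k+1} = -1.5 + 0.25*8.0 = 0.5
Dual objective at y_4 = 0.5: reduced costs (-0.5, 7.5), box minimizer x = (6.0, 0.0)
g(y_4) = b*y + (c1 - a1*y)*x1 + (c2 - a2*y)*x2 = 8*0.5 + (-0.5)*6.0 + 7.5*0.0 = 4.0 - 3.0 + 0.0 = 1.0


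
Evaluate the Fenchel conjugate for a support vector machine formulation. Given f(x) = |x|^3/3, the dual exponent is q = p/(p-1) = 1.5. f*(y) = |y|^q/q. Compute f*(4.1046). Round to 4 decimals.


The conjugate exponent q satisfies 1/p + 1/q = 1.
p = 3, so q = 3/(3 - 1) = 1.5
|y|^q = 4.1046^1.5 = 8.3158
f*(4.1046) = 8.3158 / 1.5 = 5.5439


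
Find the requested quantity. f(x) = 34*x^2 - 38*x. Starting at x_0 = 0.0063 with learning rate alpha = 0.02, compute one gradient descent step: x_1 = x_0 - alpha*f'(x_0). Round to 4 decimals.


We compute the gradient at x_0 and apply the update.
f'(x) = 68*x - 38
f'(0.0063) = 68*0.0063 - 38 = -37.5716
x_1 = 0.0063 - 0.02*-37.5716 = 0.7577


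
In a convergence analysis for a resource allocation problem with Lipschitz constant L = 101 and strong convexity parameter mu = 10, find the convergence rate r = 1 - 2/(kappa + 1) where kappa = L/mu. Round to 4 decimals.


Step 1: Compute the condition number.
kappa = L/mu = 101/10 = 10.1
Step 2: Compute the convergence rate.
r = 1 - 2/(kappa + 1) = 1 - 2*mu/(L + mu) = (L - mu)/(L + mu) = 91/111 = 0.8198


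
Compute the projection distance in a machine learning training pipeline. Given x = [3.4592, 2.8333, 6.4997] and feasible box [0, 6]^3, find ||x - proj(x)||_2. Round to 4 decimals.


Project each component onto [0, 6].
clip(3.4592) = 3.4592, clip(2.8333) = 2.8333, clip(6.4997) = 6.0
Projection = [3.4592, 2.8333, 6.0]
Squared diffs: [0.0, 0.0, 0.2497]
Distance = sqrt(0.2497) = 0.4997


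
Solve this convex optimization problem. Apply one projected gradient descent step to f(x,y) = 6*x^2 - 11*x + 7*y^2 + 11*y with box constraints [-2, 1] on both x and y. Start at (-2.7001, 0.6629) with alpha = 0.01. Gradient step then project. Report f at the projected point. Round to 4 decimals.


Step 1: Compute gradient at (-2.7001, 0.6629).
grad_x = 2*6*-2.7001 - 11 = -43.4012
grad_y = 2*7*0.6629 + 11 = 20.2806
Step 2: Gradient step.
x_raw = -2.7001 - 0.01*-43.4012 = -2.2661
y_raw = 0.6629 - 0.01*20.2806 = 0.4601
Step 3: Project onto [-2, 1].
x_proj = clip(-2.2661) = -2.0
y_proj = clip(0.4601) = 0.4601
Step 4: Evaluate f.
f(-2.0, 0.4601) = 52.5428


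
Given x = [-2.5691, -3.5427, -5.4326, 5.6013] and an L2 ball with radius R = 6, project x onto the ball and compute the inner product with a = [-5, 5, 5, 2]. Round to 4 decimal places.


Step 1: Compute ||x|| (intermediates to 6 decimals).
||x|| = sqrt((-2.5691)^2 + (-3.5427)^2 + (-5.4326)^2 + 5.6013^2) = 8.946435
Step 2: Project.
Since ||x|| > R, scale = R/||x|| = 6/8.946435 = 0.670658, proj(x) = scale * x
proj(x) = [-1.722987, -2.37594, -3.643417, 3.756557]
Step 3: Dot product.
a^T * proj(x) = -5*(-1.722987) + 5*(-2.37594) + 5*(-3.643417) + 2*3.756557 = -13.9687


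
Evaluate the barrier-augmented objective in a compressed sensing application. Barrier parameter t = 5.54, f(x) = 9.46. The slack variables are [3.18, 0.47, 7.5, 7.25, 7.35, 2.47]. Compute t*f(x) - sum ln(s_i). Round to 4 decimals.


Step 1: Compute log-barrier.
ln values: [1.1569, -0.755, 2.0149, 1.981, 1.9947, 0.9042]
phi = -(1.1569 - 0.755 + 2.0149 + 1.981 + 1.9947 + 0.9042) = -7.2967
Step 2: Compute augmented objective.
t*f(x) = 5.54*9.46 = 52.4084
Total = 52.4084 - 7.2967 = 45.1117


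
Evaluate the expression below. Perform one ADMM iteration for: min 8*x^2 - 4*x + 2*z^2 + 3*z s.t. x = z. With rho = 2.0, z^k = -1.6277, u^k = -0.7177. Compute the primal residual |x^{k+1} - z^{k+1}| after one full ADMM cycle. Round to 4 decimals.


ADMM iteration with rho = 2.0, z^k = -1.6277, u^k = -0.7177
Step 1: x-update.
Minimize 8*x^2 - 4*x + (2.0/2)*(x + 1.6277 - 0.7177)^2
FOC: (2*8 + 2.0)*x = 4 + 2.0*(-1.6277 + 0.7177)
x^{k+1} = 0.1211
Step 2: z-update.
Minimize 2*z^2 + 3*z + (2.0/2)*(0.1211 - z - 0.7177)^2
FOC: (2*2 + 2.0)*z = -3 + 2.0*(0.1211 - 0.7177)
z^{k+1} = -0.6989
Step 3: u-update.
u^{k+1} = -0.7177 + 0.1211 + 0.6989 = 0.1023
Step 4: Primal residual = |0.1211 + 0.6989| = 0.82


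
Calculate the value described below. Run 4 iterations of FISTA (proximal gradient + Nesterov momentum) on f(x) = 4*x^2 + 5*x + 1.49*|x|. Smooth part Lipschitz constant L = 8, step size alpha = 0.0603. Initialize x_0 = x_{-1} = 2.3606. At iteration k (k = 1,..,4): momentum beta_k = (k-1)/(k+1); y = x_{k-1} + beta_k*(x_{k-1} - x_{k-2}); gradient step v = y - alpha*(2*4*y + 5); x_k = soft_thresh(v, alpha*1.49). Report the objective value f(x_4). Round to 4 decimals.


FISTA on f(x) = 4*x^2 + 5*x + 1.49*|x|
L = 8, alpha = 0.0603
Iteration 1: beta = 0.0, y = 2.3606 + 0.0*(2.3606 - 2.3606) = 2.3606
  grad(y) = 23.8848, v = y - alpha*grad = 0.9203
  prox(v) = soft_thresh(0.9203, 0.0898) = 0.8305
Iteration 2: beta = 0.3333, y = 0.8305 + 0.3333*(0.8305 - 2.3606) = 0.3205
  grad(y) = 7.5637, v = y - alpha*grad = -0.1356
  prox(v) = soft_thresh(-0.1356, 0.0898) = -0.0458
Iteration 3: beta = 0.5, y = -0.0458 + 0.5*(-0.0458 - 0.8305) = -0.4839
  grad(y) = 1.1286, v = y - alpha*grad = -0.552
  prox(v) = soft_thresh(-0.552, 0.0898) = -0.4621
Iteration 4: beta = 0.6, y = -0.4621 + 0.6*(-0.4621 + 0.0458) = -0.7119
  grad(y) = -0.6955, v = y - alpha*grad = -0.67
  prox(v) = soft_thresh(-0.67, 0.0898) = -0.5802
f(x_4) = 4*(-0.5802)^2 + 5*(-0.5802) + 1.49*|-0.5802| = -0.69


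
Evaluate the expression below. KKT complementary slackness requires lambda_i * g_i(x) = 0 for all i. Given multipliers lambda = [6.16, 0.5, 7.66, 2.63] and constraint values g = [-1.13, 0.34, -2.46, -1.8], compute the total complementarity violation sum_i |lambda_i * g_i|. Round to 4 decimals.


KKT complementary slackness check:
lambda_1 * g_1 = 6.16 * -1.13 = -6.9608
lambda_2 * g_2 = 0.5 * 0.34 = 0.17
lambda_3 * g_3 = 7.66 * -2.46 = -18.8436
lambda_4 * g_4 = 2.63 * -1.8 = -4.734
Total violation = 6.9608 + 0.17 + 18.8436 + 4.734 = 30.7084


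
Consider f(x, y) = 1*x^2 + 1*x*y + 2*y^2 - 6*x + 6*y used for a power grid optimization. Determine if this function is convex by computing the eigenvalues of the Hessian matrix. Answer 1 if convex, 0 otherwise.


The Hessian of f(x,y) = 1*x^2 + 1*x*y + 2*y^2 - 6*x + 6*y is:
H = [[2, 1], [1, 4]]
Trace = 2 + 4 = 6
Determinant = 2*4 - (1)^2 = 7
Discriminant = (6)^2 - 4*7 = 8.0
Eigenvalues: lambda_1 = 1.5858, lambda_2 = 4.4142
The function is convex.

1


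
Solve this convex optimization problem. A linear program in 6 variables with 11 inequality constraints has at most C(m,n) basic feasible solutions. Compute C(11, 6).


Each vertex corresponds to some choice of n active constraints out of m, so the number of vertices is at most C(m, n) = m! / (n!(m-n)!).
m = 11, n = 6
Numerator: 11 * 10 * 9 * 8 * 7 * 6
Denominator: 6! = 720
C(11, 6) = 462


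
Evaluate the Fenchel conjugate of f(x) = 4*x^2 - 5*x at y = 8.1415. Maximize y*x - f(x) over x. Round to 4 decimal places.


f*(y) = sup_x {y*x - a*x^2 - b*x} = sup_x {(y-b)*x - a*x^2}
FOC: (y - b) - 2a*x = 0 => x* = (y - b)/(2a)
x* = (8.1415 + 5)/(2*4) = 1.6427
f*(8.1415) = (y-b)^2/(4a) = (8.1415 + 5)^2/(4*4)
= 172.699/16 = 10.7937


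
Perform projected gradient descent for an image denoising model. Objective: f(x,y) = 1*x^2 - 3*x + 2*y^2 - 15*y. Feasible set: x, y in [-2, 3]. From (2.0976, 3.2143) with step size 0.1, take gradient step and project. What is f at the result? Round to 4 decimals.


Step 1: Compute gradient at (2.0976, 3.2143).
grad_x = 2*1*2.0976 - 3 = 1.1952
grad_y = 2*2*3.2143 - 15 = -2.1428
Step 2: Gradient step.
x_raw = 2.0976 - 0.1*1.1952 = 1.9781
y_raw = 3.2143 - 0.1*-2.1428 = 3.4286
Step 3: Project onto [-2, 3].
x_proj = clip(1.9781) = 1.9781
y_proj = clip(3.4286) = 3.0
Step 4: Evaluate f.
f(1.9781, 3.0) = -29.0214


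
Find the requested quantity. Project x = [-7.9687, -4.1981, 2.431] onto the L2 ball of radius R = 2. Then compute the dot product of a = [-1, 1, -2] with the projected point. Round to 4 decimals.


Step 1: Compute ||x|| (intermediates to 6 decimals).
||x|| = sqrt((-7.9687)^2 + (-4.1981)^2 + 2.431^2) = 9.329201
Step 2: Project.
Since ||x|| > R, scale = R/||x|| = 2/9.329201 = 0.214381, proj(x) = scale * x
proj(x) = [-1.708338, -0.899993, 0.52116]
Step 3: Dot product.
a^T * proj(x) = -1*(-1.708338) + 1*(-0.899993) - 2*0.52116 = -0.234


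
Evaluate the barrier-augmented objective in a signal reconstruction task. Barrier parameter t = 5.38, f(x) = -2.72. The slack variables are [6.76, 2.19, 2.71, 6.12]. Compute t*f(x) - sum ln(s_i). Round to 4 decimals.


Step 1: Compute log-barrier.
ln values: [1.911, 0.7839, 0.9969, 1.8116]
phi = -(1.911 + 0.7839 + 0.9969 + 1.8116) = -5.5034
Step 2: Compute augmented objective.
t*f(x) = 5.38*-2.72 = -14.6336
Total = -14.6336 - 5.5034 = -20.137


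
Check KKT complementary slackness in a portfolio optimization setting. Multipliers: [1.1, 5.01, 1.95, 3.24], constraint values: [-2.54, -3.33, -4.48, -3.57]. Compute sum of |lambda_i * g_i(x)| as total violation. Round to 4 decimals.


KKT complementary slackness check:
lambda_1 * g_1 = 1.1 * -2.54 = -2.794
lambda_2 * g_2 = 5.01 * -3.33 = -16.6833
lambda_3 * g_3 = 1.95 * -4.48 = -8.736
lambda_4 * g_4 = 3.24 * -3.57 = -11.5668
Total violation = 2.794 + 16.6833 + 8.736 + 11.5668 = 39.7801


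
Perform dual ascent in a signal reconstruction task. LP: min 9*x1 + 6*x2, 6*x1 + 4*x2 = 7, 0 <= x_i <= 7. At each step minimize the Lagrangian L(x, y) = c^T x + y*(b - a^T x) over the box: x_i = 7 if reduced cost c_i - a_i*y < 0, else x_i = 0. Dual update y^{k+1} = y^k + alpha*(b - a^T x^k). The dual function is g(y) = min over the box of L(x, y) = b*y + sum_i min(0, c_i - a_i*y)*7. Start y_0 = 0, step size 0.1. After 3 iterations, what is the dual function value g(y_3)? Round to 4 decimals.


Dual ascent for LP: min 9*x1 + 6*x2, 6*x1 + 4*x2 = 7, 0 <= x_i <= 7
Step 1: y^k = 0.0, reduced costs: (9.0, 6.0)
  x^k = (0.0, 0.0), subgradient = b - a^T x = 7.0
  y^{k+1} = 0.0 + 0.1*7.0 = 0.7
Step 2: y^k = 0.7, reduced costs: (4.8, 3.2)
  x^k = (0.0, 0.0), subgradient = b - a^T x = 7.0
  y^{k+1} = 0.7 + 0.1*7.0 = 1.4
Step 3: y^k = 1.4, reduced costs: (0.6, 0.4)
  x^k = (0.0, 0.0), subgradient = b - a^T x = 7.0
  y^{k+1} = 1.4 + 0.1*7.0 = 2.1
Dual objective at y_3 = 2.1: reduced costs (-3.6, -2.4), box minimizer x = (7.0, 7.0)
g(y_3) = b*y + (c1 - a1*y)*x1 + (c2 - a2*y)*x2 = 7*2.1 + (-3.6)*7.0 + (-2.4)*7.0 = 14.7 - 25.2 - 16.8 = -27.3


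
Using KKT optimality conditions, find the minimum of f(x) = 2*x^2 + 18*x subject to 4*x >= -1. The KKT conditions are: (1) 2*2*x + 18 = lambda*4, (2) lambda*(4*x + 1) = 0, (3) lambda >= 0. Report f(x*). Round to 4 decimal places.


Step 1: Try lambda = 0 (constraint inactive).
x_unc = -18/(2*2) = -4.5
Check: 4*-4.5 = -18.0 < -1 -- violated!
Step 2: Constraint must be active: 4*x = -1
x* = -1/4 = -0.25
lambda = (2*2*(-0.25) + 18)/4 = 4.25
Step 3: Compute optimal value.
f(x*) = 2*(-0.25)^2 + 18*(-0.25) = -4.375


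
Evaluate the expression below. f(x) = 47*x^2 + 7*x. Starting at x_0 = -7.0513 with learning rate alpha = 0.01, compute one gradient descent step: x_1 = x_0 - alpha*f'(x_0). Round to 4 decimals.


We compute the gradient at x_0 and apply the update.
f'(x) = 94*x + 7
f'(-7.0513) = 94*-7.0513 + 7 = -655.8222
x_1 = -7.0513 - 0.01*-655.8222 = -0.4931


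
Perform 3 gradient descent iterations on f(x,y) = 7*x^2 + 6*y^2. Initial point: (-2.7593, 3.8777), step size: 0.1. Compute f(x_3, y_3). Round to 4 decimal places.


Gradient descent on f(x,y) = 7*x^2 + 6*y^2.
Starting point: (-2.7593, 3.8777), alpha = 0.1
Step 1: grad_x = 2*7*-2.7593 = -38.6302, grad_y = 2*6*3.8777 = 46.5324
  x_1 = -2.7593 - 0.1*-38.6302 = 1.1037
  y_1 = 3.8777 - 0.1*46.5324 = -0.7755
Step 2: grad_x = 2*7*1.1037 = 15.4521, grad_y = 2*6*-0.7755 = -9.3065
  x_2 = 1.1037 - 0.1*15.4521 = -0.4415
  y_2 = -0.7755 - 0.1*-9.3065 = 0.1551
Step 3: grad_x = 2*7*-0.4415 = -6.1808, grad_y = 2*6*0.1551 = 1.8613
  x_3 = -0.4415 - 0.1*-6.1808 = 0.1766
  y_3 = 0.1551 - 0.1*1.8613 = -0.031
f(0.1766, -0.031) = 7*0.1766^2 + 6*(-0.031)^2 = 0.2241


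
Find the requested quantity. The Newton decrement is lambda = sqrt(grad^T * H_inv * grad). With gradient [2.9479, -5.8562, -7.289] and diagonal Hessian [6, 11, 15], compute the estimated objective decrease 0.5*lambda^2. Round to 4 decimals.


Step 1: H is diagonal, so H^(-1) * g = [0.4913, -0.5324, -0.4859].
Step 2: g^T H^(-1) g = sum_i g_i^2 / H_ii
  = (2.9479)^2/6 + (-5.8562)^2/11 + (-7.289)^2/15
  = 1.4484 + 3.1177 + 3.542 = 8.1081
Step 3: Objective decrease = 0.5 * g^T H^(-1) g = 4.054


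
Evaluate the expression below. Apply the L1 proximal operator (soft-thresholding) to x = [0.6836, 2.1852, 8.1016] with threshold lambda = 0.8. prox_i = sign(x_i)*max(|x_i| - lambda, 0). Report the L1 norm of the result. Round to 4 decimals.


Soft-thresholding with lambda = 0.8:
prox(0.6836) = sign(0.6836)*max(|0.6836| - 0.8, 0) = 0.0
prox(2.1852) = sign(2.1852)*max(|2.1852| - 0.8, 0) = 1.3852
prox(8.1016) = sign(8.1016)*max(|8.1016| - 0.8, 0) = 7.3016
prox(x) = [0.0, 1.3852, 7.3016]
||prox(x)||_1 = 0.0 + 1.3852 + 7.3016 = 8.6868


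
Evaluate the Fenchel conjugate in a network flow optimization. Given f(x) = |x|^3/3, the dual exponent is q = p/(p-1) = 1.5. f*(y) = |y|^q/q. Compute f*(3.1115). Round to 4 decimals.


The conjugate exponent q satisfies 1/p + 1/q = 1.
p = 3, so q = 3/(3 - 1) = 1.5
|y|^q = 3.1115^1.5 = 5.4885
f*(3.1115) = 5.4885 / 1.5 = 3.659


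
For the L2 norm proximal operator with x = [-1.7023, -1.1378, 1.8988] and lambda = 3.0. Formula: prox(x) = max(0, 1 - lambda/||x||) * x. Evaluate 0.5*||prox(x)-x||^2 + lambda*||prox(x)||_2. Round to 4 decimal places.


Step 1: Compute ||x||.
||x|| = 2.7925
Step 2: Compute scaling factor.
scale = max(0, 1 - 3.0/2.7925) = 0.0
Step 3: prox(x) = [-0.0, -0.0, 0.0]
||prox(x)|| = 0.0
Step 4: Proximal objective.
0.5*||prox-x||^2 = 3.8989
lambda*||prox|| = 0.0
Total = 3.8989


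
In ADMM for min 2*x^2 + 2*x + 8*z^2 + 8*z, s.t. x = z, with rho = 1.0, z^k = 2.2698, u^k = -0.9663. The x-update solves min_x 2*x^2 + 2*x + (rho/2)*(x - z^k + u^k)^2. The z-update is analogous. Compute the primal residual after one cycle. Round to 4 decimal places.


ADMM iteration with rho = 1.0, z^k = 2.2698, u^k = -0.9663
Step 1: x-update.
Minimize 2*x^2 + 2*x + (1.0/2)*(x - 2.2698 - 0.9663)^2
FOC: (2*2 + 1.0)*x = -2 + 1.0*(2.2698 + 0.9663)
x^{k+1} = 0.2472
Step 2: z-update.
Minimize 8*z^2 + 8*z + (1.0/2)*(0.2472 - z - 0.9663)^2
FOC: (2*8 + 1.0)*z = -8 + 1.0*(0.2472 - 0.9663)
z^{k+1} = -0.5129
Step 3: u-update.
u^{k+1} = -0.9663 + 0.2472 + 0.5129 = -0.2062
Step 4: Primal residual = |0.2472 + 0.5129| = 0.7601


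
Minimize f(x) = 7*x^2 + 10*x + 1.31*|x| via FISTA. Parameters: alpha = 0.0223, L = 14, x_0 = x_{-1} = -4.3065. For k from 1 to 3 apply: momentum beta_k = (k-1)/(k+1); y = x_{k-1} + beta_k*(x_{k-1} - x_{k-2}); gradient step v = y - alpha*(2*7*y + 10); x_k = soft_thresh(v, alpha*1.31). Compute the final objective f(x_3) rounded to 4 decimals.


FISTA on f(x) = 7*x^2 + 10*x + 1.31*|x|
L = 14, alpha = 0.0223
Iteration 1: beta = 0.0, y = -4.3065 + 0.0*(-4.3065 + 4.3065) = -4.3065
  grad(y) = -50.291, v = y - alpha*grad = -3.185
  prox(v) = soft_thresh(-3.185, 0.0292) = -3.1558
Iteration 2: beta = 0.3333, y = -3.1558 + 0.3333*(-3.1558 + 4.3065) = -2.7722
  grad(y) = -28.8112, v = y - alpha*grad = -2.1297
  prox(v) = soft_thresh(-2.1297, 0.0292) = -2.1005
Iteration 3: beta = 0.5, y = -2.1005 + 0.5*(-2.1005 + 3.1558) = -1.5729
  grad(y) = -12.0205, v = y - alpha*grad = -1.3048
  prox(v) = soft_thresh(-1.3048, 0.0292) = -1.2756
f(x_3) = 7*(-1.2756)^2 + 10*(-1.2756) + 1.31*|-1.2756| = 0.3053


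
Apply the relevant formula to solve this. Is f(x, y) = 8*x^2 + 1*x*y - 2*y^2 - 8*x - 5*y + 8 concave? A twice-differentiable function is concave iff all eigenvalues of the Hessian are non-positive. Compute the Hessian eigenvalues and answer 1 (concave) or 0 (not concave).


The Hessian of f(x,y) = 8*x^2 + 1*x*y - 2*y^2 - 8*x - 5*y + 8 is:
H = [[16, 1], [1, -4]]
Trace = 16 - 4 = 12
Determinant = 16*-4 - (1)^2 = -65
Discriminant = (12)^2 - 4*-65 = 404.0
Eigenvalues: lambda_1 = -4.0499, lambda_2 = 16.0499
The function is not concave.

0


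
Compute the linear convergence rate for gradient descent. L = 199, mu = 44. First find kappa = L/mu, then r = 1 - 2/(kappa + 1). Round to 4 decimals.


Step 1: Compute the condition number.
kappa = L/mu = 199/44 = 4.5227
Step 2: Compute the convergence rate.
r = 1 - 2/(kappa + 1) = 1 - 2*mu/(L + mu) = (L - mu)/(L + mu) = 155/243 = 0.6379


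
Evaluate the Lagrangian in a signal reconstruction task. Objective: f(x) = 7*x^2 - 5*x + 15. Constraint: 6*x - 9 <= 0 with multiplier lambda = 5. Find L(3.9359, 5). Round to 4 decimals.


Step 1: Evaluate f(x).
f(3.9359) = 7*3.9359^2 - 5*3.9359 + 15 = 103.7597
Step 2: Evaluate g(x).
g(3.9359) = 6*3.9359 - 9 = 14.6154
Step 3: Compute Lagrangian.
L = 103.7597 + 5*14.6154 = 176.8367


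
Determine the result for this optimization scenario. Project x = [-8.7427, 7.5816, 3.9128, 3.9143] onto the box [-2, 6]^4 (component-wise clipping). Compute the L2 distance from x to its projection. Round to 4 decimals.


Project each component onto [-2, 6].
clip(-8.7427) = -2.0, clip(7.5816) = 6.0, clip(3.9128) = 3.9128, clip(3.9143) = 3.9143
Projection = [-2.0, 6.0, 3.9128, 3.9143]
Squared diffs: [45.464, 2.5015, 0.0, 0.0]
Distance = sqrt(47.9655) = 6.9257


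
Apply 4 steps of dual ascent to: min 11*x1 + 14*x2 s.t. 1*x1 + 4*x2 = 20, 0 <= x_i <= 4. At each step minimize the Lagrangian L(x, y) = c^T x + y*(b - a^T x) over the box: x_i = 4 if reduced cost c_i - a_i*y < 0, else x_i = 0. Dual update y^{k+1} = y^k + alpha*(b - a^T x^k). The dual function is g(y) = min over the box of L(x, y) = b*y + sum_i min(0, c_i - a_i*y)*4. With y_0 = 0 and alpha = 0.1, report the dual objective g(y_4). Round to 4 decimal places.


Dual ascent for LP: min 11*x1 + 14*x2, 1*x1 + 4*x2 = 20, 0 <= x_i <= 4
Step 1: y^k = 0.0, reduced costs: (11.0, 14.0)
  x^k = (0.0, 0.0), subgradient = b - a^T x = 20.0
  y^{k+1} = 0.0 + 0.1*20.0 = 2.0
Step 2: y^k = 2.0, reduced costs: (9.0, 6.0)
  x^k = (0.0, 0.0), subgradient = b - a^T x = 20.0
  y^{k+1} = 2.0 + 0.1*20.0 = 4.0
Step 3: y^k = 4.0, reduced costs: (7.0, -2.0)
  x^k = (0.0, 4.0), subgradient = b - a^T x = 4.0
  y^{k+1} = 4.0 + 0.1*4.0 = 4.4
Step 4: y^k = 4.4, reduced costs: (6.6, -3.6)
  x^k = (0.0, 4.0), subgradient = b - a^T x = 4.0
  y^{k+1} = 4.4 + 0.1*4.0 = 4.8
Dual objective at y_4 = 4.8: reduced costs (6.2, -5.2), box minimizer x = (0.0, 4.0)
g(y_4) = b*y + (c1 - a1*y)*x1 + (c2 - a2*y)*x2 = 20*4.8 + 6.2*0.0 + (-5.2)*4.0 = 96.0 + 0.0 - 20.8 = 75.2


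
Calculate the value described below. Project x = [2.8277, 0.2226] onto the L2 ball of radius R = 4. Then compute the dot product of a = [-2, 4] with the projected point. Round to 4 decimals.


Step 1: Compute ||x|| (intermediates to 6 decimals).
||x|| = sqrt(2.8277^2 + 0.2226^2) = 2.836448
Step 2: Project.
Since ||x|| <= R, proj = x (no scaling needed).
proj(x) = [2.8277, 0.2226]
Step 3: Dot product.
a^T * proj(x) = -2*2.8277 + 4*0.2226 = -4.765


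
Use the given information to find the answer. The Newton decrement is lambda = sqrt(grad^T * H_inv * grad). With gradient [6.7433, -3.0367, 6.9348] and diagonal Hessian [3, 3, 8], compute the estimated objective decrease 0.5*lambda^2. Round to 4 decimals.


Step 1: H is diagonal, so H^(-1) * g = [2.2478, -1.0122, 0.8669].
Step 2: g^T H^(-1) g = sum_i g_i^2 / H_ii
  = (6.7433)^2/3 + (-3.0367)^2/3 + (6.9348)^2/8
  = 15.1574 + 3.0738 + 6.0114 = 24.2426
Step 3: Objective decrease = 0.5 * g^T H^(-1) g = 12.1213


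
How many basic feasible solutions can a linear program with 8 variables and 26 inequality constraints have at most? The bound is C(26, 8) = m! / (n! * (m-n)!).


Each vertex corresponds to some choice of n active constraints out of m, so the number of vertices is at most C(m, n) = m! / (n!(m-n)!).
m = 26, n = 8
Numerator: 26 * 25 * 24 * 23 * 22 * 21 * 20 * 19
Denominator: 8! = 40320
C(26, 8) = 1562275


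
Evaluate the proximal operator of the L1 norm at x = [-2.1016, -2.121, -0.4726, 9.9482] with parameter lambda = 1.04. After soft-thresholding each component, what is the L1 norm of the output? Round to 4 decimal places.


Soft-thresholding with lambda = 1.04:
prox(-2.1016) = sign(-2.1016)*max(|-2.1016| - 1.04, 0) = -1.0616
prox(-2.121) = sign(-2.121)*max(|-2.121| - 1.04, 0) = -1.081
prox(-0.4726) = sign(-0.4726)*max(|-0.4726| - 1.04, 0) = 0.0
prox(9.9482) = sign(9.9482)*max(|9.9482| - 1.04, 0) = 8.9082
prox(x) = [-1.0616, -1.081, 0.0, 8.9082]
||prox(x)||_1 = 1.0616 + 1.081 + 0.0 + 8.9082 = 11.0508


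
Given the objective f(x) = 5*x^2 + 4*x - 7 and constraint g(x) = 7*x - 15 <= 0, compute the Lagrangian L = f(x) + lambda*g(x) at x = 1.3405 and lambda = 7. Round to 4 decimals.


Step 1: Evaluate f(x).
f(1.3405) = 5*1.3405^2 + 4*1.3405 - 7 = 7.3467
Step 2: Evaluate g(x).
g(1.3405) = 7*1.3405 - 15 = -5.6165
Step 3: Compute Lagrangian.
L = 7.3467 + 7*-5.6165 = -31.9688


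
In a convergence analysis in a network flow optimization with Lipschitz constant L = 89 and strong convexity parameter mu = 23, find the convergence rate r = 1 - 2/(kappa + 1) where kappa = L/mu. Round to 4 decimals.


Step 1: Compute the condition number.
kappa = L/mu = 89/23 = 3.8696
Step 2: Compute the convergence rate.
r = 1 - 2/(kappa + 1) = 1 - 2*mu/(L + mu) = (L - mu)/(L + mu) = 66/112 = 0.5893


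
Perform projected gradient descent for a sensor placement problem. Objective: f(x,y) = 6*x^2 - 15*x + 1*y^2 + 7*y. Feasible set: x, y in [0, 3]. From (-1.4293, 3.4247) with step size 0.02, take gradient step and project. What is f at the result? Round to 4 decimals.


Step 1: Compute gradient at (-1.4293, 3.4247).
grad_x = 2*6*-1.4293 - 15 = -32.1516
grad_y = 2*1*3.4247 + 7 = 13.8494
Step 2: Gradient step.
x_raw = -1.4293 - 0.02*-32.1516 = -0.7863
y_raw = 3.4247 - 0.02*13.8494 = 3.1477
Step 3: Project onto [0, 3].
x_proj = clip(-0.7863) = 0.0
y_proj = clip(3.1477) = 3.0
Step 4: Evaluate f.
f(0.0, 3.0) = 30.0


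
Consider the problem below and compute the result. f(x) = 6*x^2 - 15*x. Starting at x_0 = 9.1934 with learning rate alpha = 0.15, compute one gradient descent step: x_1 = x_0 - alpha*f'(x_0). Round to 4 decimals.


We compute the gradient at x_0 and apply the update.
f'(x) = 12*x - 15
f'(9.1934) = 12*9.1934 - 15 = 95.3208
x_1 = 9.1934 - 0.15*95.3208 = -5.1047


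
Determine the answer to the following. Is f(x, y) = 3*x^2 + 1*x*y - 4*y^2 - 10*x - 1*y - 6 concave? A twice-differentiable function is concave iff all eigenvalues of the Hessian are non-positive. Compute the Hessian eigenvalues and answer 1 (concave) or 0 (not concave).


The Hessian of f(x,y) = 3*x^2 + 1*x*y - 4*y^2 - 10*x - 1*y - 6 is:
H = [[6, 1], [1, -8]]
Trace = 6 - 8 = -2
Determinant = 6*-8 - (1)^2 = -49
Discriminant = (-2)^2 - 4*-49 = 200.0
Eigenvalues: lambda_1 = -8.0711, lambda_2 = 6.0711
The function is not concave.

0


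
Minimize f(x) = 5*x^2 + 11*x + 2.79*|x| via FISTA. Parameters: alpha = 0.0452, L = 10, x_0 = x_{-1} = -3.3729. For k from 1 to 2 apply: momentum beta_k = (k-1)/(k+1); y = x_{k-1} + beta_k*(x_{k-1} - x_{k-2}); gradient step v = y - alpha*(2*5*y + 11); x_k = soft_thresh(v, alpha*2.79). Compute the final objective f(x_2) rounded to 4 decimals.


FISTA on f(x) = 5*x^2 + 11*x + 2.79*|x|
L = 10, alpha = 0.0452
Iteration 1: beta = 0.0, y = -3.3729 + 0.0*(-3.3729 + 3.3729) = -3.3729
  grad(y) = -22.729, v = y - alpha*grad = -2.3455
  prox(v) = soft_thresh(-2.3455, 0.1261) = -2.2194
Iteration 2: beta = 0.3333, y = -2.2194 + 0.3333*(-2.2194 + 3.3729) = -1.835
  grad(y) = -7.3495, v = y - alpha*grad = -1.5028
  prox(v) = soft_thresh(-1.5028, 0.1261) = -1.3766
f(x_2) = 5*(-1.3766)^2 + 11*(-1.3766) + 2.79*|-1.3766| = -1.8265


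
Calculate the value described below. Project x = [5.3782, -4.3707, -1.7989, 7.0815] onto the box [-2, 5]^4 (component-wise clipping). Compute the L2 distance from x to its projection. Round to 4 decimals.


Project each component onto [-2, 5].
clip(5.3782) = 5.0, clip(-4.3707) = -2.0, clip(-1.7989) = -1.7989, clip(7.0815) = 5.0
Projection = [5.0, -2.0, -1.7989, 5.0]
Squared diffs: [0.143, 5.6202, 0.0, 4.3326]
Distance = sqrt(10.0958) = 3.1774


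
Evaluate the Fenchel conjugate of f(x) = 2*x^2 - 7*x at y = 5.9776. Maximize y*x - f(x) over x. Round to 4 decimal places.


f*(y) = sup_x {y*x - a*x^2 - b*x} = sup_x {(y-b)*x - a*x^2}
FOC: (y - b) - 2a*x = 0 => x* = (y - b)/(2a)
x* = (5.9776 + 7)/(2*2) = 3.2444
f*(5.9776) = (y-b)^2/(4a) = (5.9776 + 7)^2/(4*2)
= 168.4181/8 = 21.0523


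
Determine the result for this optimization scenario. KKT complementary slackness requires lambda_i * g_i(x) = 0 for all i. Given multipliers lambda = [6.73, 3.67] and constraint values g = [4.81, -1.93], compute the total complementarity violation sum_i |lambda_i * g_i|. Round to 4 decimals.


KKT complementary slackness check:
lambda_1 * g_1 = 6.73 * 4.81 = 32.3713
lambda_2 * g_2 = 3.67 * -1.93 = -7.0831
Total violation = 32.3713 + 7.0831 = 39.4544


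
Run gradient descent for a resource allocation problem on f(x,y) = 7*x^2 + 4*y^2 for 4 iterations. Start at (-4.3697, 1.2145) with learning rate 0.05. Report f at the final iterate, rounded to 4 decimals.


Gradient descent on f(x,y) = 7*x^2 + 4*y^2.
Starting point: (-4.3697, 1.2145), alpha = 0.05
Step 1: grad_x = 2*7*-4.3697 = -61.1758, grad_y = 2*4*1.2145 = 9.716
  x_1 = -4.3697 - 0.05*-61.1758 = -1.3109
  y_1 = 1.2145 - 0.05*9.716 = 0.7287
Step 2: grad_x = 2*7*-1.3109 = -18.3527, grad_y = 2*4*0.7287 = 5.8296
  x_2 = -1.3109 - 0.05*-18.3527 = -0.3933
  y_2 = 0.7287 - 0.05*5.8296 = 0.4372
Step 3: grad_x = 2*7*-0.3933 = -5.5058, grad_y = 2*4*0.4372 = 3.4978
  x_3 = -0.3933 - 0.05*-5.5058 = -0.118
  y_3 = 0.4372 - 0.05*3.4978 = 0.2623
Step 4: grad_x = 2*7*-0.118 = -1.6517, grad_y = 2*4*0.2623 = 2.0987
  x_4 = -0.118 - 0.05*-1.6517 = -0.0354
  y_4 = 0.2623 - 0.05*2.0987 = 0.1574
f(-0.0354, 0.1574) = 7*(-0.0354)^2 + 4*0.1574^2 = 0.1079


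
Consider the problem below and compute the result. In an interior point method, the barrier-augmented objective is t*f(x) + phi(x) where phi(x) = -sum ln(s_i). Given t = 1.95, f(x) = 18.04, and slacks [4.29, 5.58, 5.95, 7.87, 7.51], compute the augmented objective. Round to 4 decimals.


Step 1: Compute log-barrier.
ln values: [1.4563, 1.7192, 1.7834, 2.0631, 2.0162]
phi = -(1.4563 + 1.7192 + 1.7834 + 2.0631 + 2.0162) = -9.0382
Step 2: Compute augmented objective.
t*f(x) = 1.95*18.04 = 35.178
Total = 35.178 - 9.0382 = 26.1398


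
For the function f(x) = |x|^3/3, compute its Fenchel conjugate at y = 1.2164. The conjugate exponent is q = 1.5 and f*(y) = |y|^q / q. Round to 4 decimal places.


The conjugate exponent q satisfies 1/p + 1/q = 1.
p = 3, so q = 3/(3 - 1) = 1.5
|y|^q = 1.2164^1.5 = 1.3416
f*(1.2164) = 1.3416 / 1.5 = 0.8944


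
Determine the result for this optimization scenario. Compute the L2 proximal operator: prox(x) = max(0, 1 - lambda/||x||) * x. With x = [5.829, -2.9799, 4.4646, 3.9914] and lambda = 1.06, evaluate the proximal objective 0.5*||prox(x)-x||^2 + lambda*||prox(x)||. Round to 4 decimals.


Step 1: Compute ||x||.
||x|| = 8.8725
Step 2: Compute scaling factor.
scale = max(0, 1 - 1.06/8.8725) = 0.8805
Step 3: prox(x) = [5.1326, -2.6239, 3.9312, 3.5145]
||prox(x)|| = 7.8125
Step 4: Proximal objective.
0.5*||prox-x||^2 = 0.5618
lambda*||prox|| = 8.2813
Total = 8.843


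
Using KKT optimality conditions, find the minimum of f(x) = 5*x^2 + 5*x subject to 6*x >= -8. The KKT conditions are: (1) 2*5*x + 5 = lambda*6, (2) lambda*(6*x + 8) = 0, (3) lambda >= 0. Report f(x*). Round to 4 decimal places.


Step 1: Try lambda = 0 (constraint inactive).
Stationarity: 2*5*x + 5 = 0
x* = -5/(2*5) = -0.5
Check constraint: 6*-0.5 = -3.0 >= -8 -- satisfied.
Step 2: Compute optimal value.
f(x*) = 5*(-0.5)^2 + 5*(-0.5) = -1.25


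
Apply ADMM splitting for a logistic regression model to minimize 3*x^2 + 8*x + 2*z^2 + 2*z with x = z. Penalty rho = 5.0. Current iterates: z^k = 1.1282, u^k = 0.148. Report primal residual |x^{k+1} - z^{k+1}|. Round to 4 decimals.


ADMM iteration with rho = 5.0, z^k = 1.1282, u^k = 0.148
Step 1: x-update.
Minimize 3*x^2 + 8*x + (5.0/2)*(x - 1.1282 + 0.148)^2
FOC: (2*3 + 5.0)*x = -8 + 5.0*(1.1282 - 0.148)
x^{k+1} = -0.2817
Step 2: z-update.
Minimize 2*z^2 + 2*z + (5.0/2)*(-0.2817 - z + 0.148)^2
FOC: (2*2 + 5.0)*z = -2 + 5.0*(-0.2817 + 0.148)
z^{k+1} = -0.2965
Step 3: u-update.
u^{k+1} = 0.148 - 0.2817 + 0.2965 = 0.1628
Step 4: Primal residual = |-0.2817 + 0.2965| = 0.0148


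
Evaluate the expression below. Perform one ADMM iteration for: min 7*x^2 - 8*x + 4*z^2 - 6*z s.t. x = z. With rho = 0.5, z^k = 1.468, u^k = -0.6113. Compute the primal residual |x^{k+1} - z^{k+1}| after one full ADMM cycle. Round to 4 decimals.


ADMM iteration with rho = 0.5, z^k = 1.468, u^k = -0.6113
Step 1: x-update.
Minimize 7*x^2 - 8*x + (0.5/2)*(x - 1.468 - 0.6113)^2
FOC: (2*7 + 0.5)*x = 8 + 0.5*(1.468 + 0.6113)
x^{k+1} = 0.6234
Step 2: z-update.
Minimize 4*z^2 - 6*z + (0.5/2)*(0.6234 - z - 0.6113)^2
FOC: (2*4 + 0.5)*z = 6 + 0.5*(0.6234 - 0.6113)
z^{k+1} = 0.7066
Step 3: u-update.
u^{k+1} = -0.6113 + 0.6234 - 0.7066 = -0.6945
Step 4: Primal residual = |0.6234 - 0.7066| = 0.0832


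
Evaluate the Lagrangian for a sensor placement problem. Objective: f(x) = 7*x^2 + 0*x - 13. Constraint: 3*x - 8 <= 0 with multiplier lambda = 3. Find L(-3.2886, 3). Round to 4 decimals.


Step 1: Evaluate f(x).
f(-3.2886) = 7*(-3.2886)^2 + 0*(-3.2886) - 13 = 62.7042
Step 2: Evaluate g(x).
g(-3.2886) = 3*-3.2886 - 8 = -17.8658
Step 3: Compute Lagrangian.
L = 62.7042 + 3*-17.8658 = 9.1068


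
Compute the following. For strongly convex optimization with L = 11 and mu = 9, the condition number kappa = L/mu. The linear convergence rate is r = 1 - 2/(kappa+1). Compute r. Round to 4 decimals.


Step 1: Compute the condition number.
kappa = L/mu = 11/9 = 1.2222
Step 2: Compute the convergence rate.
r = 1 - 2/(kappa + 1) = 1 - 2*mu/(L + mu) = (L - mu)/(L + mu) = 2/20 = 0.1


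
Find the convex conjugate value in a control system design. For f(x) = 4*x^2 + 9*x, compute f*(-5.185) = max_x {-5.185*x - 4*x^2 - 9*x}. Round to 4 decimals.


f*(y) = sup_x {y*x - a*x^2 - b*x} = sup_x {(y-b)*x - a*x^2}
FOC: (y - b) - 2a*x = 0 => x* = (y - b)/(2a)
x* = (-5.185 - 9)/(2*4) = -1.7731
f*(-5.185) = (y-b)^2/(4a) = (-5.185 - 9)^2/(4*4)
= 201.2142/16 = 12.5759


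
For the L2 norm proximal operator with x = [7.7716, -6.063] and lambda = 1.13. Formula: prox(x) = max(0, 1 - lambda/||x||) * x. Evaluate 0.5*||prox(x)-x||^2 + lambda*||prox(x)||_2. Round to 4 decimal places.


Step 1: Compute ||x||.
||x|| = 9.8569
Step 2: Compute scaling factor.
scale = max(0, 1 - 1.13/9.8569) = 0.8854
Step 3: prox(x) = [6.8807, -5.3679]
||prox(x)|| = 8.7269
Step 4: Proximal objective.
0.5*||prox-x||^2 = 0.6385
lambda*||prox|| = 9.8614
Total = 10.4998
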